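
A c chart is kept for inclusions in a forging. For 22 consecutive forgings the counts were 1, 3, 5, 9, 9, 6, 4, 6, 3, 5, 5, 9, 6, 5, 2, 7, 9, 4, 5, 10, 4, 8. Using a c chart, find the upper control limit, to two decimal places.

c̄ = (1 + 3 + 5 + 9 + 9 + 6 + 4 + 6 + 3 + 5 + 5 + 9 + 6 + 5 + 2 + 7 + 9 + 4 + 5 + 10 + 4 + 8) / 22 = 125 / 22 = 5.6818
UCL = c̄ + 3√c̄ = 5.6818 + 3 × √5.6818 = 5.6818 + 3 × 2.3837 = 12.8328

12.83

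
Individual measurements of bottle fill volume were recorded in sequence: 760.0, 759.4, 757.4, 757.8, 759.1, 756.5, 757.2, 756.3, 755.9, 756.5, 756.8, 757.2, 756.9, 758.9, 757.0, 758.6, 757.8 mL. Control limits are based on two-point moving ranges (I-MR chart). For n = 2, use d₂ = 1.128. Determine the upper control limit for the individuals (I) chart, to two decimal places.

760.40

X̄ = (760.0 + 759.4 + 757.4 + 757.8 + 759.1 + 756.5 + 757.2 + 756.3 + 755.9 + 756.5 + 756.8 + 757.2 + 756.9 + 758.9 + 757.0 + 758.6 + 757.8) / 17 = 757.6059
Moving ranges: 0.6, 2.0, 0.4, 1.3, 2.6, 0.7, 0.9, 0.4, 0.6, 0.3, 0.4, 0.3, 2.0, 1.9, 1.6, 0.8; M̄R̄ = 16.8000 / 16 = 1.0500
UCL = X̄ + 3·M̄R̄/d₂ = 757.6059 + 3 × 1.0500 / 1.128 = 760.3984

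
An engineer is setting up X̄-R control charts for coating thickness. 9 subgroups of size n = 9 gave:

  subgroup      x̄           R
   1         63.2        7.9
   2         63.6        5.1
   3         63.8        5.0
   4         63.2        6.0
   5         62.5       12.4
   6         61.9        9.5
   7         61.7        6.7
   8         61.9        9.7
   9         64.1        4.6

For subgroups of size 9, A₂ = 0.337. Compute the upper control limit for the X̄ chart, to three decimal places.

65.383

X̄̄ = (63.2 + 63.6 + 63.8 + 63.2 + 62.5 + 61.9 + 61.7 + 61.9 + 64.1) / 9 = 565.9000 / 9 = 62.8778
R̄ = (7.9 + 5.1 + 5.0 + 6.0 + 12.4 + 9.5 + 6.7 + 9.7 + 4.6) / 9 = 66.9000 / 9 = 7.4333
UCL = X̄̄ + A₂·R̄ = 62.8778 + 0.337 × 7.4333 = 65.3828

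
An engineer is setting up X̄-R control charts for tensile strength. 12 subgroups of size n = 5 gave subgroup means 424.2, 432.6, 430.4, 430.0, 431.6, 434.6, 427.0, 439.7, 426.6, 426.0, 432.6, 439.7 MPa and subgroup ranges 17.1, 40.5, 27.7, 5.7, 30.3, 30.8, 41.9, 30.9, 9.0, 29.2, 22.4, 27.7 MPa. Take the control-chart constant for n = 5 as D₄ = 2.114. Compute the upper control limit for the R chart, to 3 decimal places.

55.175

R̄ = (17.1 + 40.5 + 27.7 + 5.7 + 30.3 + 30.8 + 41.9 + 30.9 + 9.0 + 29.2 + 22.4 + 27.7) / 12 = 313.2000 / 12 = 26.1000
UCL_R = D₄·R̄ = 2.114 × 26.1000 = 55.1754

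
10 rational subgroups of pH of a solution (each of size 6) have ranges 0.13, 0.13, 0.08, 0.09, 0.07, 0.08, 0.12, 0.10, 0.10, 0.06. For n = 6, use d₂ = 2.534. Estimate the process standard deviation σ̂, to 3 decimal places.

R̄ = (0.13 + 0.13 + 0.08 + 0.09 + 0.07 + 0.08 + 0.12 + 0.10 + 0.10 + 0.06) / 10 = 0.0960
σ̂ = R̄ / d₂ = 0.0960 / 2.534 = 0.0379

0.038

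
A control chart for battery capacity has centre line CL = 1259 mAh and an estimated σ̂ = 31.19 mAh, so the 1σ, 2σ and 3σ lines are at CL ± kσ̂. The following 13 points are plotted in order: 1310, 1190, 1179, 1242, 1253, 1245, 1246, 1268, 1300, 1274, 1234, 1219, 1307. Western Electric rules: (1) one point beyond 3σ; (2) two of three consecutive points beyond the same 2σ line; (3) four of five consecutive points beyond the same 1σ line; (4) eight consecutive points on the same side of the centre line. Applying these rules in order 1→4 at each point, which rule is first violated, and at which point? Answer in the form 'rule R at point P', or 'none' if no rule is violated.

rule 2 at point 3

Zone of each point (C = within 1σ̂, B = 1σ̂–2σ̂, A = 2σ̂–3σ̂, * = beyond 3σ̂; sign = side of CL): 1:+B, 2:-A, 3:-A, 4:-C, 5:-C, 6:-C, 7:-C, 8:+C, 9:+B, 10:+C, 11:-C, 12:-B, 13:+B
Rule 2 (two of three consecutive points beyond the same 2σ limit) is satisfied at point 3.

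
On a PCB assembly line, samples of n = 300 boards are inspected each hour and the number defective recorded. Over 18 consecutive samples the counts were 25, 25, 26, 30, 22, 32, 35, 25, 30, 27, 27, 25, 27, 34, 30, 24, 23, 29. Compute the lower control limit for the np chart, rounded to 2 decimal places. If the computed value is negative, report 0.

12.55

p̄ = Σdᵢ / (k·n) = 496 / (18 × 300) = 0.09185
LCL = np̄ − 3·√(np̄(1−p̄)) = 27.5556 − 3 × 5.0025 = 12.5482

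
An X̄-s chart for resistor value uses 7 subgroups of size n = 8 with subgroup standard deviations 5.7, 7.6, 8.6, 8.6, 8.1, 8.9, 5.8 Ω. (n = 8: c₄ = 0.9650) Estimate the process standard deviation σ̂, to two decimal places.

s̄ = (5.7 + 7.6 + 8.6 + 8.6 + 8.1 + 8.9 + 5.8) / 7 = 7.6143
σ̂ = s̄ / c₄ = 7.6143 / 0.9650 = 7.8905

7.89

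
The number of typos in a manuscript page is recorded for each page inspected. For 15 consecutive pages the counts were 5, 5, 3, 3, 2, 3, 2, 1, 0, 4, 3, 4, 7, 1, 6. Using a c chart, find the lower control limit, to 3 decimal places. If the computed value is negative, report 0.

c̄ = (5 + 5 + 3 + 3 + 2 + 3 + 2 + 1 + 0 + 4 + 3 + 4 + 7 + 1 + 6) / 15 = 49 / 15 = 3.2667
LCL = c̄ − 3√c̄ = 3.2667 − 3 × 1.8074 = -2.1555 → 0 (cannot be negative)

0.000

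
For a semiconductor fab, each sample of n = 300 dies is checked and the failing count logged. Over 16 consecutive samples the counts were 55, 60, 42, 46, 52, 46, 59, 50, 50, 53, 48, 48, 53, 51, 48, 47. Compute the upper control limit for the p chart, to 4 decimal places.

0.2331

p̄ = Σdᵢ / (k·n) = 808 / (16 × 300) = 0.16833
UCL = p̄ + 3·√(p̄(1−p̄)/n) = 0.16833 + 3 × √(0.16833×0.83167/300) = 0.16833 + 3 × 0.02160 = 0.23314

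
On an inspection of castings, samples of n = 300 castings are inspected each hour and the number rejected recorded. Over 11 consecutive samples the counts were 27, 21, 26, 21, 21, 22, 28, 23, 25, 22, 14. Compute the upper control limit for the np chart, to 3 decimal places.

p̄ = Σdᵢ / (k·n) = 250 / (11 × 300) = 0.07576
UCL = np̄ + 3·√(np̄(1−p̄)) = 22.7273 + 3 × √(22.7273×0.92424) = 22.7273 + 3 × 4.5832 = 36.4768

36.477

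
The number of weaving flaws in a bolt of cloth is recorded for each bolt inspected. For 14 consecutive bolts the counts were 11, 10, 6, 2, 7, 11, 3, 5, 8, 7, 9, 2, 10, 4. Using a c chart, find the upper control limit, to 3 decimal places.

c̄ = (11 + 10 + 6 + 2 + 7 + 11 + 3 + 5 + 8 + 7 + 9 + 2 + 10 + 4) / 14 = 95 / 14 = 6.7857
UCL = c̄ + 3√c̄ = 6.7857 + 3 × √6.7857 = 6.7857 + 3 × 2.6049 = 14.6005

14.601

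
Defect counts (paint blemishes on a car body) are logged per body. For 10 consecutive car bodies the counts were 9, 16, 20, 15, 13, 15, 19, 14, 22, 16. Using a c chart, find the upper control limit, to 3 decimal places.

27.862

c̄ = (9 + 16 + 20 + 15 + 13 + 15 + 19 + 14 + 22 + 16) / 10 = 159 / 10 = 15.9000
UCL = c̄ + 3√c̄ = 15.9000 + 3 × √15.9000 = 15.9000 + 3 × 3.9875 = 27.8624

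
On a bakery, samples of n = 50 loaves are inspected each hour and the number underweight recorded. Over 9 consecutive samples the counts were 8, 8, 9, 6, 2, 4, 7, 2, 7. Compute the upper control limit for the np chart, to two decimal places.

p̄ = Σdᵢ / (k·n) = 53 / (9 × 50) = 0.11778
UCL = np̄ + 3·√(np̄(1−p̄)) = 5.8889 + 3 × √(5.8889×0.88222) = 5.8889 + 3 × 2.2793 = 12.7269

12.73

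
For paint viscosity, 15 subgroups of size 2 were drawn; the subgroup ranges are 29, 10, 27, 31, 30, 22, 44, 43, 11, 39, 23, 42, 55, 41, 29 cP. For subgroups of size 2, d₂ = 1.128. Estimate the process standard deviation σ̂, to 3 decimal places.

28.132

R̄ = (29 + 10 + 27 + 31 + 30 + 22 + 44 + 43 + 11 + 39 + 23 + 42 + 55 + 41 + 29) / 15 = 31.7333
σ̂ = R̄ / d₂ = 31.7333 / 1.128 = 28.1324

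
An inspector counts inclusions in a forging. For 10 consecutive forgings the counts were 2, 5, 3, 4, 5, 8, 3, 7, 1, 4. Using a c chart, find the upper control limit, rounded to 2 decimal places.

c̄ = (2 + 5 + 3 + 4 + 5 + 8 + 3 + 7 + 1 + 4) / 10 = 42 / 10 = 4.2000
UCL = c̄ + 3√c̄ = 4.2000 + 3 × √4.2000 = 4.2000 + 3 × 2.0494 = 10.3482

10.35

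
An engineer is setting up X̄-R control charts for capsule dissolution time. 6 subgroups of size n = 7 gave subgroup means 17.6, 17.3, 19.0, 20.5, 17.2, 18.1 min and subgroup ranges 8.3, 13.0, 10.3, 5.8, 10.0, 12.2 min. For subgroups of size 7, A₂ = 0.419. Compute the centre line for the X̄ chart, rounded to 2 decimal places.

X̄̄ = (17.6 + 17.3 + 19.0 + 20.5 + 17.2 + 18.1) / 6 = 109.7000 / 6 = 18.2833
CL = X̄̄ = 18.2833

18.28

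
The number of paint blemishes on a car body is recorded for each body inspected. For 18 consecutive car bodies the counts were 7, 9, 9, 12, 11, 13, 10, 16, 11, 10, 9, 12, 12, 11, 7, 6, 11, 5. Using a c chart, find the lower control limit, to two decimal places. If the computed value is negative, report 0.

c̄ = (7 + 9 + 9 + 12 + 11 + 13 + 10 + 16 + 11 + 10 + 9 + 12 + 12 + 11 + 7 + 6 + 11 + 5) / 18 = 181 / 18 = 10.0556
LCL = c̄ − 3√c̄ = 10.0556 − 3 × 3.1710 = 0.5424

0.54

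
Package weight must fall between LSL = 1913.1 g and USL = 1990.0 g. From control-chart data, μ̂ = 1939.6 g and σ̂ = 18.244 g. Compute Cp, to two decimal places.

0.70

Cp = (USL − LSL) / (6σ̂) = (1990.0 − 1913.1) / (6 × 18.244) = 76.9000 / 109.4640 = 0.7025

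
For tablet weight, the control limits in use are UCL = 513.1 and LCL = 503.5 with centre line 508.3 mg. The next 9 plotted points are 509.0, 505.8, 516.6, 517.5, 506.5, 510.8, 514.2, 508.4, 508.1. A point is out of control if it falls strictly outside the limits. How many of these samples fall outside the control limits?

Compare each point to [503.5, 513.1]: sample 3 = 516.6 > UCL; sample 4 = 517.5 > UCL; sample 7 = 514.2 > UCL.

3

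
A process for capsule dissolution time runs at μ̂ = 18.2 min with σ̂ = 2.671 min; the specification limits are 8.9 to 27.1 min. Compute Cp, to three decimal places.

Cp = (USL − LSL) / (6σ̂) = (27.1 − 8.9) / (6 × 2.671) = 18.2000 / 16.0260 = 1.1357

1.136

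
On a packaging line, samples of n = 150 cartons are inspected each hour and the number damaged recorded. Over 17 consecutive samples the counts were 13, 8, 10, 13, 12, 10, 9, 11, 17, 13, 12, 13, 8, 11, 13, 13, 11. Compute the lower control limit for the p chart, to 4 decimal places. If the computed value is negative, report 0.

p̄ = Σdᵢ / (k·n) = 197 / (17 × 150) = 0.07725
LCL = p̄ − 3·√(p̄(1−p̄)/n) = 0.07725 − 3 × 0.02180 = 0.01185

0.0119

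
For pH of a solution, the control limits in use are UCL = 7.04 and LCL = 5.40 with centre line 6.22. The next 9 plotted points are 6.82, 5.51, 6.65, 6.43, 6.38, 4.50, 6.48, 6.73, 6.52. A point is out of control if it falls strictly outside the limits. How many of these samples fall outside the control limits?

Compare each point to [5.40, 7.04]: sample 6 = 4.50 < LCL.

1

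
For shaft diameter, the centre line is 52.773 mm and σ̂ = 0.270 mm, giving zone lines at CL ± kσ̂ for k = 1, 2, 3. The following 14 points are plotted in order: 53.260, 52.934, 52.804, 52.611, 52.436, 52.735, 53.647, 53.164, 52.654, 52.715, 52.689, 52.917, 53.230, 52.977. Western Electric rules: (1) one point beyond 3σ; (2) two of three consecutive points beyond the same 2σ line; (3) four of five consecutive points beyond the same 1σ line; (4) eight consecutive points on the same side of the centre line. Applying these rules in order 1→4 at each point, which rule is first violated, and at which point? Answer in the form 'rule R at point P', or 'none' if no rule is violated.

rule 1 at point 7

Zone of each point (C = within 1σ̂, B = 1σ̂–2σ̂, A = 2σ̂–3σ̂, * = beyond 3σ̂; sign = side of CL): 1:+B, 2:+C, 3:+C, 4:-C, 5:-B, 6:-C, 7:+*, 8:+B, 9:-C, 10:-C, 11:-C, 12:+C, 13:+B, 14:+C
Rule 1 (one point beyond the 3σ limits) is satisfied at point 7.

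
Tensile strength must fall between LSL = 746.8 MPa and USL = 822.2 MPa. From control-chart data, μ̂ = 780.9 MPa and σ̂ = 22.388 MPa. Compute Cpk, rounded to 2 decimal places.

Cpu = (USL − μ̂) / (3σ̂) = (822.2 − 780.9) / (3 × 22.388) = 0.6149; Cpl = (μ̂ − LSL) / (3σ̂) = (780.9 − 746.8) / (3 × 22.388) = 0.5077; Cpk = min(Cpu, Cpl) = 0.5077

0.51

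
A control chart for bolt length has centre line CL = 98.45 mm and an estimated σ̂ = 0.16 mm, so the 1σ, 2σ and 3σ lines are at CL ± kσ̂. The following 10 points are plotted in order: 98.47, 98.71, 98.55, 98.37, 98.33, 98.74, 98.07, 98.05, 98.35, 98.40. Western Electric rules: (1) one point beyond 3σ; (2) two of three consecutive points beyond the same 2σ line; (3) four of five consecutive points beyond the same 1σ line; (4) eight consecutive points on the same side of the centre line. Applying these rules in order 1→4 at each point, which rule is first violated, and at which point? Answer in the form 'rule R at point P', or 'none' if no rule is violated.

rule 2 at point 8

Zone of each point (C = within 1σ̂, B = 1σ̂–2σ̂, A = 2σ̂–3σ̂, * = beyond 3σ̂; sign = side of CL): 1:+C, 2:+B, 3:+C, 4:-C, 5:-C, 6:+B, 7:-A, 8:-A, 9:-C, 10:-C
Rule 2 (two of three consecutive points beyond the same 2σ limit) is satisfied at point 8.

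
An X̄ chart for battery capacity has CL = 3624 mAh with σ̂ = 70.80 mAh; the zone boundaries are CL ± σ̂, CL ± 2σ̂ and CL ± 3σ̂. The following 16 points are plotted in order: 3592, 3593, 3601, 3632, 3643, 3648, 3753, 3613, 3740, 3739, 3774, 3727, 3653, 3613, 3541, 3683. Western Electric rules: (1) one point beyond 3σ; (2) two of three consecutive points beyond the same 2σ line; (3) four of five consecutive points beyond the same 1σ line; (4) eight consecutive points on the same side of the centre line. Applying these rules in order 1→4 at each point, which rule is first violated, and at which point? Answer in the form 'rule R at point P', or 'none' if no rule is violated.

Zone of each point (C = within 1σ̂, B = 1σ̂–2σ̂, A = 2σ̂–3σ̂, * = beyond 3σ̂; sign = side of CL): 1:-C, 2:-C, 3:-C, 4:+C, 5:+C, 6:+C, 7:+B, 8:-C, 9:+B, 10:+B, 11:+A, 12:+B, 13:+C, 14:-C, 15:-B, 16:+C
Rule 3 (four of five consecutive points beyond the same 1σ limit) is satisfied at point 11.

rule 3 at point 11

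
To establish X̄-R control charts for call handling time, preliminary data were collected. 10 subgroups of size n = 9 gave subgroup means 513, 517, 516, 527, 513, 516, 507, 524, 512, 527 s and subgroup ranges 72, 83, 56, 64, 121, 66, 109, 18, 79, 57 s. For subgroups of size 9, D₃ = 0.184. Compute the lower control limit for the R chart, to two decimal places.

R̄ = (72 + 83 + 56 + 64 + 121 + 66 + 109 + 18 + 79 + 57) / 10 = 725.0000 / 10 = 72.5000
LCL_R = D₃·R̄ = 0.184 × 72.5000 = 13.3400

13.34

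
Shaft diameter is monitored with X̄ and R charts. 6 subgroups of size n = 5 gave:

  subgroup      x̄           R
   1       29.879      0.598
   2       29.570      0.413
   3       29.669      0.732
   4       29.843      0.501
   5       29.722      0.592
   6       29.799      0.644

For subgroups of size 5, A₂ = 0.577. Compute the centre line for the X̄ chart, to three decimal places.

X̄̄ = (29.879 + 29.570 + 29.669 + 29.843 + 29.722 + 29.799) / 6 = 178.4820 / 6 = 29.7470
CL = X̄̄ = 29.7470

29.747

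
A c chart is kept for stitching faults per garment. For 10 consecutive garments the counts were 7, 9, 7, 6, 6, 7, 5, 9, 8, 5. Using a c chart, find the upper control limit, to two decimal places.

c̄ = (7 + 9 + 7 + 6 + 6 + 7 + 5 + 9 + 8 + 5) / 10 = 69 / 10 = 6.9000
UCL = c̄ + 3√c̄ = 6.9000 + 3 × √6.9000 = 6.9000 + 3 × 2.6268 = 14.7804

14.78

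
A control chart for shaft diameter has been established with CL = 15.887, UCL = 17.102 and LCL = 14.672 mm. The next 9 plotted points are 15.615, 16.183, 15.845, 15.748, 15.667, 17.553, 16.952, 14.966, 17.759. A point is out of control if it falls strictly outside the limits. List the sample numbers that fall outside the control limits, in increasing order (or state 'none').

Compare each point to [14.672, 17.102]: sample 6 = 17.553 > UCL; sample 9 = 17.759 > UCL.

6, 9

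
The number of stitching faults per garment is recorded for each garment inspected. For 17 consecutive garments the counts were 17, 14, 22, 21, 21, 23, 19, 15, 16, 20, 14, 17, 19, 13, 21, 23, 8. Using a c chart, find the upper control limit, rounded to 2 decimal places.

c̄ = (17 + 14 + 22 + 21 + 21 + 23 + 19 + 15 + 16 + 20 + 14 + 17 + 19 + 13 + 21 + 23 + 8) / 17 = 303 / 17 = 17.8235
UCL = c̄ + 3√c̄ = 17.8235 + 3 × √17.8235 = 17.8235 + 3 × 4.2218 = 30.4889

30.49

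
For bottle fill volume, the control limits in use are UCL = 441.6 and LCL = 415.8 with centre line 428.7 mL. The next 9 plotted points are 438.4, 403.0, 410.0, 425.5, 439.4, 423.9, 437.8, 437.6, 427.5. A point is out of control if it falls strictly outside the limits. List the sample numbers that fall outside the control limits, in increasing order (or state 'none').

Compare each point to [415.8, 441.6]: sample 2 = 403.0 < LCL; sample 3 = 410.0 < LCL.

2, 3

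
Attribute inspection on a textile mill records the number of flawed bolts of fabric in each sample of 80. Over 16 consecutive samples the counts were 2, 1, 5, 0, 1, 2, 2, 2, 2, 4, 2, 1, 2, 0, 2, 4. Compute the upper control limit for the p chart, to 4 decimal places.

p̄ = Σdᵢ / (k·n) = 32 / (16 × 80) = 0.02500
UCL = p̄ + 3·√(p̄(1−p̄)/n) = 0.02500 + 3 × √(0.02500×0.97500/80) = 0.02500 + 3 × 0.01746 = 0.07737

0.0774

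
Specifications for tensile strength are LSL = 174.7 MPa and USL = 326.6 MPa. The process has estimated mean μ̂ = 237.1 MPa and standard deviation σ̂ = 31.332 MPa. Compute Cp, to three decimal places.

Cp = (USL − LSL) / (6σ̂) = (326.6 − 174.7) / (6 × 31.332) = 151.9000 / 187.9920 = 0.8080

0.808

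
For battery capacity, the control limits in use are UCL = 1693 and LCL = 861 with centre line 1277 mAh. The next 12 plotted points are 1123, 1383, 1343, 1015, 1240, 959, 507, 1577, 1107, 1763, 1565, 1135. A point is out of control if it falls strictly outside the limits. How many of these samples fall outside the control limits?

Compare each point to [861, 1693]: sample 7 = 507 < LCL; sample 10 = 1763 > UCL.

2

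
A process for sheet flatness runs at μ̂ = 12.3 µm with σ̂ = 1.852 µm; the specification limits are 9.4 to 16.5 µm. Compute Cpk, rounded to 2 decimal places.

0.52

Cpu = (USL − μ̂) / (3σ̂) = (16.5 − 12.3) / (3 × 1.852) = 0.7559; Cpl = (μ̂ − LSL) / (3σ̂) = (12.3 − 9.4) / (3 × 1.852) = 0.5220; Cpk = min(Cpu, Cpl) = 0.5220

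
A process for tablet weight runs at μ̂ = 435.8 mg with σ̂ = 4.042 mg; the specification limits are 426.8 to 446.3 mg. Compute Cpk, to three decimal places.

0.742

Cpu = (USL − μ̂) / (3σ̂) = (446.3 − 435.8) / (3 × 4.042) = 0.8659; Cpl = (μ̂ − LSL) / (3σ̂) = (435.8 − 426.8) / (3 × 4.042) = 0.7422; Cpk = min(Cpu, Cpl) = 0.7422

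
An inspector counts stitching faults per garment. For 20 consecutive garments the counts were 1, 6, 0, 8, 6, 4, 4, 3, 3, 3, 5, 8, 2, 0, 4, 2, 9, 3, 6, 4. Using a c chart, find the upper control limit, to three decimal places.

c̄ = (1 + 6 + 0 + 8 + 6 + 4 + 4 + 3 + 3 + 3 + 5 + 8 + 2 + 0 + 4 + 2 + 9 + 3 + 6 + 4) / 20 = 81 / 20 = 4.0500
UCL = c̄ + 3√c̄ = 4.0500 + 3 × √4.0500 = 4.0500 + 3 × 2.0125 = 10.0874

10.087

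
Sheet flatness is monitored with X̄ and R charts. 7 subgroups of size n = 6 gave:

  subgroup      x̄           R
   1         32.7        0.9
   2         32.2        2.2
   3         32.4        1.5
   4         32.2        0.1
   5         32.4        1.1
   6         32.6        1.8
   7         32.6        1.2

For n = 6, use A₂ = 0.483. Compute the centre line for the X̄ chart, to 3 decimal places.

32.443

X̄̄ = (32.7 + 32.2 + 32.4 + 32.2 + 32.4 + 32.6 + 32.6) / 7 = 227.1000 / 7 = 32.4429
CL = X̄̄ = 32.4429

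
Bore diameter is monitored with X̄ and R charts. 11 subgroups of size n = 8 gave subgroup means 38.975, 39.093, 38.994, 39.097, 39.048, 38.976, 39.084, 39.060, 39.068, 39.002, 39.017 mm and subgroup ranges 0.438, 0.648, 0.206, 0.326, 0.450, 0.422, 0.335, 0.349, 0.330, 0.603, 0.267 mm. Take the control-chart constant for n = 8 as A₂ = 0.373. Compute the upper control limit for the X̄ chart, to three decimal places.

X̄̄ = (38.975 + 39.093 + 38.994 + 39.097 + 39.048 + 38.976 + 39.084 + 39.060 + 39.068 + 39.002 + 39.017) / 11 = 429.4140 / 11 = 39.0376
R̄ = (0.438 + 0.648 + 0.206 + 0.326 + 0.450 + 0.422 + 0.335 + 0.349 + 0.330 + 0.603 + 0.267) / 11 = 4.3740 / 11 = 0.3976
UCL = X̄̄ + A₂·R̄ = 39.0376 + 0.373 × 0.3976 = 39.1860

39.186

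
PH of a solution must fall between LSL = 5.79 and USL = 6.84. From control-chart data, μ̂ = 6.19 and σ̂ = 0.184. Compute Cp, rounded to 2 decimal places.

0.95

Cp = (USL − LSL) / (6σ̂) = (6.84 − 5.79) / (6 × 0.184) = 1.0500 / 1.1040 = 0.9511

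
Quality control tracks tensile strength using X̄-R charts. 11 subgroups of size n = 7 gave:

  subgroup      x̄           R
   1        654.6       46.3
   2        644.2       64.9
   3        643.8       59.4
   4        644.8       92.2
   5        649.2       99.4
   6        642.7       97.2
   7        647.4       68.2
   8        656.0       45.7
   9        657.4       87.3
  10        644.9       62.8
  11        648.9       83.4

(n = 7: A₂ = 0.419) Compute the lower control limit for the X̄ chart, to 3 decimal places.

617.805

X̄̄ = (654.6 + 644.2 + 643.8 + 644.8 + 649.2 + 642.7 + 647.4 + 656.0 + 657.4 + 644.9 + 648.9) / 11 = 7133.9000 / 11 = 648.5364
R̄ = (46.3 + 64.9 + 59.4 + 92.2 + 99.4 + 97.2 + 68.2 + 45.7 + 87.3 + 62.8 + 83.4) / 11 = 806.8000 / 11 = 73.3455
LCL = X̄̄ − A₂·R̄ = 648.5364 − 0.419 × 73.3455 = 617.8046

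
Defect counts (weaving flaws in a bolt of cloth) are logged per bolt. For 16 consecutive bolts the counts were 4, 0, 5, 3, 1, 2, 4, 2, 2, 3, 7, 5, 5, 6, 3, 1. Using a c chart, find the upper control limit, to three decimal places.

c̄ = (4 + 0 + 5 + 3 + 1 + 2 + 4 + 2 + 2 + 3 + 7 + 5 + 5 + 6 + 3 + 1) / 16 = 53 / 16 = 3.3125
UCL = c̄ + 3√c̄ = 3.3125 + 3 × √3.3125 = 3.3125 + 3 × 1.8200 = 8.7726

8.773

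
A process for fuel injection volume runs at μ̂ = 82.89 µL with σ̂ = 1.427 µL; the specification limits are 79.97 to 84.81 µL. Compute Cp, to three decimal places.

Cp = (USL − LSL) / (6σ̂) = (84.81 − 79.97) / (6 × 1.427) = 4.8400 / 8.5620 = 0.5653

0.565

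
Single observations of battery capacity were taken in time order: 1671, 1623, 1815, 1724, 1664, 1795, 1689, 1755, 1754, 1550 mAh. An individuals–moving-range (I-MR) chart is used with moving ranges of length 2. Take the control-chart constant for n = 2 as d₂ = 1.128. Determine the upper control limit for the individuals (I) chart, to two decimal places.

1969.66

X̄ = (1671 + 1623 + 1815 + 1724 + 1664 + 1795 + 1689 + 1755 + 1754 + 1550) / 10 = 1704.0000
Moving ranges: 48, 192, 91, 60, 131, 106, 66, 1, 204; M̄R̄ = 899.0000 / 9 = 99.8889
UCL = X̄ + 3·M̄R̄/d₂ = 1704.0000 + 3 × 99.8889 / 1.128 = 1969.6619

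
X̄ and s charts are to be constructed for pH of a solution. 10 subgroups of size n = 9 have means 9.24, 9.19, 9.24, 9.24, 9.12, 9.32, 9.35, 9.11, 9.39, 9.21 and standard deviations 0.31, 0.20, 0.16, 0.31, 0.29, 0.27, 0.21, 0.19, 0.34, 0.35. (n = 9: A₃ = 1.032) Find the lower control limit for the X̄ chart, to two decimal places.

8.97

X̄̄ = (9.24 + 9.19 + 9.24 + 9.24 + 9.12 + 9.32 + 9.35 + 9.11 + 9.39 + 9.21) / 10 = 9.2410
s̄ = (0.31 + 0.20 + 0.16 + 0.31 + 0.29 + 0.27 + 0.21 + 0.19 + 0.34 + 0.35) / 10 = 0.2630
LCL = X̄̄ − A₃·s̄ = 9.2410 − 1.032 × 0.2630 = 8.9696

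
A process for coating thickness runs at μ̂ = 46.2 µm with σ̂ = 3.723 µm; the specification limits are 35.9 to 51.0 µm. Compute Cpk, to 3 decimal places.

0.430

Cpu = (USL − μ̂) / (3σ̂) = (51.0 − 46.2) / (3 × 3.723) = 0.4298; Cpl = (μ̂ − LSL) / (3σ̂) = (46.2 − 35.9) / (3 × 3.723) = 0.9222; Cpk = min(Cpu, Cpl) = 0.4298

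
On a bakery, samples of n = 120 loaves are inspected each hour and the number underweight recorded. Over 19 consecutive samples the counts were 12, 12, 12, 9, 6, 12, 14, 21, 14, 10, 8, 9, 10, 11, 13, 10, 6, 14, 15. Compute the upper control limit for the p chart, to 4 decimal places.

0.1761

p̄ = Σdᵢ / (k·n) = 218 / (19 × 120) = 0.09561
UCL = p̄ + 3·√(p̄(1−p̄)/n) = 0.09561 + 3 × √(0.09561×0.90439/120) = 0.09561 + 3 × 0.02684 = 0.17615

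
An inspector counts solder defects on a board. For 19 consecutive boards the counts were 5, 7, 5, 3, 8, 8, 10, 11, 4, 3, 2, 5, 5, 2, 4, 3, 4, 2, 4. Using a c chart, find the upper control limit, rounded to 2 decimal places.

c̄ = (5 + 7 + 5 + 3 + 8 + 8 + 10 + 11 + 4 + 3 + 2 + 5 + 5 + 2 + 4 + 3 + 4 + 2 + 4) / 19 = 95 / 19 = 5.0000
UCL = c̄ + 3√c̄ = 5.0000 + 3 × √5.0000 = 5.0000 + 3 × 2.2361 = 11.7082

11.71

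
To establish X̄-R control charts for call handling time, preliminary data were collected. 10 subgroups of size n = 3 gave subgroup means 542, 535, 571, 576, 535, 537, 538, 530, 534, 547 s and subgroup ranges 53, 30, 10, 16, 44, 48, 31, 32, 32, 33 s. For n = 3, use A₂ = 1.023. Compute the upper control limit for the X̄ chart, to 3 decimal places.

578.157

X̄̄ = (542 + 535 + 571 + 576 + 535 + 537 + 538 + 530 + 534 + 547) / 10 = 5445.0000 / 10 = 544.5000
R̄ = (53 + 30 + 10 + 16 + 44 + 48 + 31 + 32 + 32 + 33) / 10 = 329.0000 / 10 = 32.9000
UCL = X̄̄ + A₂·R̄ = 544.5000 + 1.023 × 32.9000 = 578.1567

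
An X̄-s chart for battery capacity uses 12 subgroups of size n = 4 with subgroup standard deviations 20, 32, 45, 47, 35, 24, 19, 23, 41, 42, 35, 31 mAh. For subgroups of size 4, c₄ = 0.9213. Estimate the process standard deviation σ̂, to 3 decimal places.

35.638

s̄ = (20 + 32 + 45 + 47 + 35 + 24 + 19 + 23 + 41 + 42 + 35 + 31) / 12 = 32.8333
σ̂ = s̄ / c₄ = 32.8333 / 0.9213 = 35.6380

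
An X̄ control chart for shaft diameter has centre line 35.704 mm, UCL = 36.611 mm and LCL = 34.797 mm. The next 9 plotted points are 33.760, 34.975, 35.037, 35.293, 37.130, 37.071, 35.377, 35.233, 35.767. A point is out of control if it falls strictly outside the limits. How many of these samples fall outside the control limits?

Compare each point to [34.797, 36.611]: sample 1 = 33.760 < LCL; sample 5 = 37.130 > UCL; sample 6 = 37.071 > UCL.

3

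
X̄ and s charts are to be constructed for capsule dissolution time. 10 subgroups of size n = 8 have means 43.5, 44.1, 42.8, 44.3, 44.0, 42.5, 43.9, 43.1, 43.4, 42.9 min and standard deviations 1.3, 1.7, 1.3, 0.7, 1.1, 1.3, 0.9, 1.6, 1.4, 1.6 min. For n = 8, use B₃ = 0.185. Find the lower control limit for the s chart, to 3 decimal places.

s̄ = (1.3 + 1.7 + 1.3 + 0.7 + 1.1 + 1.3 + 0.9 + 1.6 + 1.4 + 1.6) / 10 = 1.2900
LCL_s = B₃·s̄ = 0.185 × 1.2900 = 0.2387

0.239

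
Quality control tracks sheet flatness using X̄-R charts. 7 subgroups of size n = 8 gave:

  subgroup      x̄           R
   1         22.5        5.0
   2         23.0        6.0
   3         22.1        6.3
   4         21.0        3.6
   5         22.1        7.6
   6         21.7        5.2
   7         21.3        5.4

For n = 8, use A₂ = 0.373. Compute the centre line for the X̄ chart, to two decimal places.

21.96

X̄̄ = (22.5 + 23.0 + 22.1 + 21.0 + 22.1 + 21.7 + 21.3) / 7 = 153.7000 / 7 = 21.9571
CL = X̄̄ = 21.9571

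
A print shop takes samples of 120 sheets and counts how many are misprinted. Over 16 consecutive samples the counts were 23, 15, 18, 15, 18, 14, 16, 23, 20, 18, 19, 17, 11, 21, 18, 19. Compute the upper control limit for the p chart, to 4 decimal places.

p̄ = Σdᵢ / (k·n) = 285 / (16 × 120) = 0.14844
UCL = p̄ + 3·√(p̄(1−p̄)/n) = 0.14844 + 3 × √(0.14844×0.85156/120) = 0.14844 + 3 × 0.03246 = 0.24580

0.2458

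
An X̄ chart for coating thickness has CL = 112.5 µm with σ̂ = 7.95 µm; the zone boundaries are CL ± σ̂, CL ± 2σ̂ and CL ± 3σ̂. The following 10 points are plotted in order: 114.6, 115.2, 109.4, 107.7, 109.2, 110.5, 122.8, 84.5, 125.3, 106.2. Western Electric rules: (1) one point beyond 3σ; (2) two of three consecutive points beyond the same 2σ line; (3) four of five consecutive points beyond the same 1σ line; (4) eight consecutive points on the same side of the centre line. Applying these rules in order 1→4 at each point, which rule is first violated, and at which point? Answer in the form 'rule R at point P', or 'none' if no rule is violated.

Zone of each point (C = within 1σ̂, B = 1σ̂–2σ̂, A = 2σ̂–3σ̂, * = beyond 3σ̂; sign = side of CL): 1:+C, 2:+C, 3:-C, 4:-C, 5:-C, 6:-C, 7:+B, 8:-*, 9:+B, 10:-C
Rule 1 (one point beyond the 3σ limits) is satisfied at point 8.

rule 1 at point 8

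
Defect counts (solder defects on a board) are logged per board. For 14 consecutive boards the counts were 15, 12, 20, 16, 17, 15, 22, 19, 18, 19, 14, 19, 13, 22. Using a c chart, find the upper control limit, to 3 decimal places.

29.661

c̄ = (15 + 12 + 20 + 16 + 17 + 15 + 22 + 19 + 18 + 19 + 14 + 19 + 13 + 22) / 14 = 241 / 14 = 17.2143
UCL = c̄ + 3√c̄ = 17.2143 + 3 × √17.2143 = 17.2143 + 3 × 4.1490 = 29.6613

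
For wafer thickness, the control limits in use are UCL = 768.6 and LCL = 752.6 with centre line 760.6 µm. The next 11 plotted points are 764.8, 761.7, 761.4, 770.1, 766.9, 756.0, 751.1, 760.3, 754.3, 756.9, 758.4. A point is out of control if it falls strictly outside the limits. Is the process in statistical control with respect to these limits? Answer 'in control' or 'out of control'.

out of control

Compare each point to [752.6, 768.6]: sample 4 = 770.1 > UCL; sample 7 = 751.1 < LCL.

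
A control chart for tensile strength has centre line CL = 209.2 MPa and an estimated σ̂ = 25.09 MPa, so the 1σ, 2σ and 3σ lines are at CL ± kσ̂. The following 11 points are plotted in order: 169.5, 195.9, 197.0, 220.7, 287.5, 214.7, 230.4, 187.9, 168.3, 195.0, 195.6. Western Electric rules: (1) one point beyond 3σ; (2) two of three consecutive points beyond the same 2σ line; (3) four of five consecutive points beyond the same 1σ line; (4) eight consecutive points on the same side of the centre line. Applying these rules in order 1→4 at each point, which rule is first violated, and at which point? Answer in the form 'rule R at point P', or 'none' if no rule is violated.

rule 1 at point 5

Zone of each point (C = within 1σ̂, B = 1σ̂–2σ̂, A = 2σ̂–3σ̂, * = beyond 3σ̂; sign = side of CL): 1:-B, 2:-C, 3:-C, 4:+C, 5:+*, 6:+C, 7:+C, 8:-C, 9:-B, 10:-C, 11:-C
Rule 1 (one point beyond the 3σ limits) is satisfied at point 5.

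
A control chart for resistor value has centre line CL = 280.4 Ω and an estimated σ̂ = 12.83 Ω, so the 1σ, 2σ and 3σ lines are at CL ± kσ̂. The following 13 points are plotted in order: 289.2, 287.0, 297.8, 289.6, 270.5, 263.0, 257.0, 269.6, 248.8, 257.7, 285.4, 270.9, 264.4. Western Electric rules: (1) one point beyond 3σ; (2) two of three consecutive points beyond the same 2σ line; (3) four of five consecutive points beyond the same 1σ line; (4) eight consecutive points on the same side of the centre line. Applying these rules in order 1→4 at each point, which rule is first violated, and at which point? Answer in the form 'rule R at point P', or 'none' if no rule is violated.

rule 3 at point 10

Zone of each point (C = within 1σ̂, B = 1σ̂–2σ̂, A = 2σ̂–3σ̂, * = beyond 3σ̂; sign = side of CL): 1:+C, 2:+C, 3:+B, 4:+C, 5:-C, 6:-B, 7:-B, 8:-C, 9:-A, 10:-B, 11:+C, 12:-C, 13:-B
Rule 3 (four of five consecutive points beyond the same 1σ limit) is satisfied at point 10.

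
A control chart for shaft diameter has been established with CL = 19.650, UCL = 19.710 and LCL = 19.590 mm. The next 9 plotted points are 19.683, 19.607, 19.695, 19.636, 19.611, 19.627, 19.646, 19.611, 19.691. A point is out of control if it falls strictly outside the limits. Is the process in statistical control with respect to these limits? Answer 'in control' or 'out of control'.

All 9 points lie within [19.590, 19.710].

in control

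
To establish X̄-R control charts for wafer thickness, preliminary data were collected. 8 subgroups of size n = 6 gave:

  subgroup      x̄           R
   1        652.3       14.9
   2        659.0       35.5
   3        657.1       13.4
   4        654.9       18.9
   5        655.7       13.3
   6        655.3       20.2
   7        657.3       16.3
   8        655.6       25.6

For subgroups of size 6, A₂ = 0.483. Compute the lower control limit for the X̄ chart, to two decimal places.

X̄̄ = (652.3 + 659.0 + 657.1 + 654.9 + 655.7 + 655.3 + 657.3 + 655.6) / 8 = 5247.2000 / 8 = 655.9000
R̄ = (14.9 + 35.5 + 13.4 + 18.9 + 13.3 + 20.2 + 16.3 + 25.6) / 8 = 158.1000 / 8 = 19.7625
LCL = X̄̄ − A₂·R̄ = 655.9000 − 0.483 × 19.7625 = 646.3547

646.35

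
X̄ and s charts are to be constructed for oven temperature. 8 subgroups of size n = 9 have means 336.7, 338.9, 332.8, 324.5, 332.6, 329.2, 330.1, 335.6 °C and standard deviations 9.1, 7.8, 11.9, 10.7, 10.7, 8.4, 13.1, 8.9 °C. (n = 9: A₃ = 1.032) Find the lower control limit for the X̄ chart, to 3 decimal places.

322.153

X̄̄ = (336.7 + 338.9 + 332.8 + 324.5 + 332.6 + 329.2 + 330.1 + 335.6) / 8 = 332.5500
s̄ = (9.1 + 7.8 + 11.9 + 10.7 + 10.7 + 8.4 + 13.1 + 8.9) / 8 = 10.0750
LCL = X̄̄ − A₃·s̄ = 332.5500 − 1.032 × 10.0750 = 322.1526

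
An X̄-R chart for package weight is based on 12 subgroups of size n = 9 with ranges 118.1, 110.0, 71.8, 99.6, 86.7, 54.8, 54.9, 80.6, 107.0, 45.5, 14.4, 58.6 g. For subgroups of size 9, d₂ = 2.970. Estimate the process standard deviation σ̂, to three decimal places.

25.309

R̄ = (118.1 + 110.0 + 71.8 + 99.6 + 86.7 + 54.8 + 54.9 + 80.6 + 107.0 + 45.5 + 14.4 + 58.6) / 12 = 75.1667
σ̂ = R̄ / d₂ = 75.1667 / 2.970 = 25.3086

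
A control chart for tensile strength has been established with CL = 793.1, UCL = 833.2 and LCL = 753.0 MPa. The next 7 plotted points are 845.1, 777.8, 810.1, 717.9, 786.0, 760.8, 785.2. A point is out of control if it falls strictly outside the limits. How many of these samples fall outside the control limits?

2

Compare each point to [753.0, 833.2]: sample 1 = 845.1 > UCL; sample 4 = 717.9 < LCL.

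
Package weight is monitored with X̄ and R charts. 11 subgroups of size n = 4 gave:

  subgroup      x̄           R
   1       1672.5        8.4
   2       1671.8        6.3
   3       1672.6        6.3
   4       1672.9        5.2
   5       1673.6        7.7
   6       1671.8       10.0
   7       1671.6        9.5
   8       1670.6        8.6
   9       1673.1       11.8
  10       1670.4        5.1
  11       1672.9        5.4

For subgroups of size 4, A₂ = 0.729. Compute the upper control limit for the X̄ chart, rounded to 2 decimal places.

1677.75

X̄̄ = (1672.5 + 1671.8 + 1672.6 + 1672.9 + 1673.6 + 1671.8 + 1671.6 + 1670.6 + 1673.1 + 1670.4 + 1672.9) / 11 = 18393.8000 / 11 = 1672.1636
R̄ = (8.4 + 6.3 + 6.3 + 5.2 + 7.7 + 10.0 + 9.5 + 8.6 + 11.8 + 5.1 + 5.4) / 11 = 84.3000 / 11 = 7.6636
UCL = X̄̄ + A₂·R̄ = 1672.1636 + 0.729 × 7.6636 = 1677.7504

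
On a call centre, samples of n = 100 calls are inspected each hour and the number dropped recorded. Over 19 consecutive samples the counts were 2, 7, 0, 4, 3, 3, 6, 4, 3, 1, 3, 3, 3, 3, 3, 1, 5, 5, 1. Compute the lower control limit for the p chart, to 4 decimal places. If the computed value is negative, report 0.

p̄ = Σdᵢ / (k·n) = 60 / (19 × 100) = 0.03158
LCL = p̄ − 3·√(p̄(1−p̄)/n) = 0.03158 − 3 × 0.01749 = -0.02088 → 0 (negative, so LCL = 0)

0.0000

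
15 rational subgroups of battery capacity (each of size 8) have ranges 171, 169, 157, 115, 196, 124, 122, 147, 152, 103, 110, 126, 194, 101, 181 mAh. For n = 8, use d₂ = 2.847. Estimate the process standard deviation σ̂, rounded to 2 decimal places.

R̄ = (171 + 169 + 157 + 115 + 196 + 124 + 122 + 147 + 152 + 103 + 110 + 126 + 194 + 101 + 181) / 15 = 144.5333
σ̂ = R̄ / d₂ = 144.5333 / 2.847 = 50.7669

50.77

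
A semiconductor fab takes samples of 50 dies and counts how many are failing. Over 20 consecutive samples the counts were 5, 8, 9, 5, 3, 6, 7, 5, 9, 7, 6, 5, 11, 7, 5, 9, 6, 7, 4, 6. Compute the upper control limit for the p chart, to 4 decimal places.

p̄ = Σdᵢ / (k·n) = 130 / (20 × 50) = 0.13000
UCL = p̄ + 3·√(p̄(1−p̄)/n) = 0.13000 + 3 × √(0.13000×0.87000/50) = 0.13000 + 3 × 0.04756 = 0.27268

0.2727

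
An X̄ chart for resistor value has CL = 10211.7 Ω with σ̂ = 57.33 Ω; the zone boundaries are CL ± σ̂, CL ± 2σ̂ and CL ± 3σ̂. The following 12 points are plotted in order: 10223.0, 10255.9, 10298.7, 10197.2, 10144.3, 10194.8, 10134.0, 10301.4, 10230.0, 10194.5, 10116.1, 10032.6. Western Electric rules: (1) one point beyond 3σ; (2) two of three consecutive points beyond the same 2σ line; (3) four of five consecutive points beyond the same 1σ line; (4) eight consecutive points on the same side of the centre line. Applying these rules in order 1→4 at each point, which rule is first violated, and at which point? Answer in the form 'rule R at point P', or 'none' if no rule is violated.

rule 1 at point 12

Zone of each point (C = within 1σ̂, B = 1σ̂–2σ̂, A = 2σ̂–3σ̂, * = beyond 3σ̂; sign = side of CL): 1:+C, 2:+C, 3:+B, 4:-C, 5:-B, 6:-C, 7:-B, 8:+B, 9:+C, 10:-C, 11:-B, 12:-*
Rule 1 (one point beyond the 3σ limits) is satisfied at point 12.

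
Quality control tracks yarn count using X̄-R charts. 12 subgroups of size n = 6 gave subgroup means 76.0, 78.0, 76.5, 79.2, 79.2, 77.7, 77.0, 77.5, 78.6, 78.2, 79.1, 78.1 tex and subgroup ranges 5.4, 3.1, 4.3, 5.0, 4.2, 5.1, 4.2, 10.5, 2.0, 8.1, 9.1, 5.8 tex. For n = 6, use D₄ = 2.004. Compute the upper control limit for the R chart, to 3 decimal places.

R̄ = (5.4 + 3.1 + 4.3 + 5.0 + 4.2 + 5.1 + 4.2 + 10.5 + 2.0 + 8.1 + 9.1 + 5.8) / 12 = 66.8000 / 12 = 5.5667
UCL_R = D₄·R̄ = 2.004 × 5.5667 = 11.1556

11.156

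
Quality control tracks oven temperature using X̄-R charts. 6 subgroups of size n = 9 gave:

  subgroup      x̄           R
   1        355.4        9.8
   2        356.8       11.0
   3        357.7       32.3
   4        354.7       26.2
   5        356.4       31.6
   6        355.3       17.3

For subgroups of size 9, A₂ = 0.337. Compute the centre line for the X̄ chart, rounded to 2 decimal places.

X̄̄ = (355.4 + 356.8 + 357.7 + 354.7 + 356.4 + 355.3) / 6 = 2136.3000 / 6 = 356.0500
CL = X̄̄ = 356.0500

356.05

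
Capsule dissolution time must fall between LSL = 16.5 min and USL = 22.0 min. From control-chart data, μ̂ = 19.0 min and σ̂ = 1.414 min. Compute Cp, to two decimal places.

Cp = (USL − LSL) / (6σ̂) = (22.0 − 16.5) / (6 × 1.414) = 5.5000 / 8.4840 = 0.6483

0.65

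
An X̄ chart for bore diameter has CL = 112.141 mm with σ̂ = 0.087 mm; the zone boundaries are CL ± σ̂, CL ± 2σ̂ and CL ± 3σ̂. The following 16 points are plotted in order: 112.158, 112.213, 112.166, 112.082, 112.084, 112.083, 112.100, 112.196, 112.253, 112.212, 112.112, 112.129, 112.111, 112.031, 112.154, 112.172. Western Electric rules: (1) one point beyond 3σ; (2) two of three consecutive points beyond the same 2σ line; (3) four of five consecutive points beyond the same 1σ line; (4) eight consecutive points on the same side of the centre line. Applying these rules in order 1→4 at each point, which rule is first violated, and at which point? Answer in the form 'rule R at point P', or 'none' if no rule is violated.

none

Zone of each point (C = within 1σ̂, B = 1σ̂–2σ̂, A = 2σ̂–3σ̂, * = beyond 3σ̂; sign = side of CL): 1:+C, 2:+C, 3:+C, 4:-C, 5:-C, 6:-C, 7:-C, 8:+C, 9:+B, 10:+C, 11:-C, 12:-C, 13:-C, 14:-B, 15:+C, 16:+C
No rule fires across all 16 points.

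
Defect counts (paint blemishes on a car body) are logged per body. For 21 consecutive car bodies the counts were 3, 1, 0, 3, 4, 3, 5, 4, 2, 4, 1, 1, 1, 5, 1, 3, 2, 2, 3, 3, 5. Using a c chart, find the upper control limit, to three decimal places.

7.566

c̄ = (3 + 1 + 0 + 3 + 4 + 3 + 5 + 4 + 2 + 4 + 1 + 1 + 1 + 5 + 1 + 3 + 2 + 2 + 3 + 3 + 5) / 21 = 56 / 21 = 2.6667
UCL = c̄ + 3√c̄ = 2.6667 + 3 × √2.6667 = 2.6667 + 3 × 1.6330 = 7.5656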